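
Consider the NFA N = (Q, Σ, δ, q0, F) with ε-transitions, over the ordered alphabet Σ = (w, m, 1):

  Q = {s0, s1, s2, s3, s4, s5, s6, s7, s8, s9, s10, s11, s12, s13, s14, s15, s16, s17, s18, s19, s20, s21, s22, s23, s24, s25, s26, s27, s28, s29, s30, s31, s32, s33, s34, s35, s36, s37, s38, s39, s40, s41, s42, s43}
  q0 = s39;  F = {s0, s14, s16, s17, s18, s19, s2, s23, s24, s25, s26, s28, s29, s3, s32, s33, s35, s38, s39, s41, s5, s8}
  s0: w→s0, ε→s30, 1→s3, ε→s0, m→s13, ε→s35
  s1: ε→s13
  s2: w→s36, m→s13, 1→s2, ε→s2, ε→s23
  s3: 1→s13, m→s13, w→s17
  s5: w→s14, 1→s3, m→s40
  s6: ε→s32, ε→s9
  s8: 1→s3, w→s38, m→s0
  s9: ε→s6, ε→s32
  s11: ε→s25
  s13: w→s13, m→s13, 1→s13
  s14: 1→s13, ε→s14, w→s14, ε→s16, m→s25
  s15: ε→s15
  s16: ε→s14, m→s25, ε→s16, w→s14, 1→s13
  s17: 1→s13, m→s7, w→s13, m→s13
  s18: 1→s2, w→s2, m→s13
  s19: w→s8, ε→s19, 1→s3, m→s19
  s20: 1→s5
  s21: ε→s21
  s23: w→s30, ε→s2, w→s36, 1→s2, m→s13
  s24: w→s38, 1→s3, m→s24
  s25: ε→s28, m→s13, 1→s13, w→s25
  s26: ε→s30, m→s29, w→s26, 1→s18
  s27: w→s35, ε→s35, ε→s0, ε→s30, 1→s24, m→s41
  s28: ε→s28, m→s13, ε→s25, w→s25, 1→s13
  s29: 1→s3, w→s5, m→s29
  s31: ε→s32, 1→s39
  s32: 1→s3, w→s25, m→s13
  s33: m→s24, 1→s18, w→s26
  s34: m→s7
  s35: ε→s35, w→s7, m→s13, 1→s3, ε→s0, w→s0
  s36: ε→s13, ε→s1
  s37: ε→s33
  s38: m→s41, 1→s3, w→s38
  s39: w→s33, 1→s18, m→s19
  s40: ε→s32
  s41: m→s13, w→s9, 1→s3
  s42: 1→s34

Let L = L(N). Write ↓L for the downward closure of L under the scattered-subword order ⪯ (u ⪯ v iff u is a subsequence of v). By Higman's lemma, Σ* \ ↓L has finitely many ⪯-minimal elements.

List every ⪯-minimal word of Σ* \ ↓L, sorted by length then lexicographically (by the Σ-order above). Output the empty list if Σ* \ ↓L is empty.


min(Σ*\↓L) = [1m, m11, 1ww, 11w, mwmm, wwmww1].

|Q|=44, |F|=22, |δ|=112 (33 ε).
min D↑ (19 st, q0=0, F={9}): 0:w→1,m→2,1→3 1:w→4,m→5,1→3 2:w→6,m→2,1→7 3:w→8,m→9,1→8 4:w→4,m→10,1→3 5:w→11,m→5,1→7 6:w→11,m→12,1→7 7:w→13,m→9,1→9 8:w→9,m→9,1→8 9:w→9,m→9,1→9 10:w→14,m→10,1→7 11:w→11,m→15,1→7 12:w→12,m→9,1→7 13:w→9,m→9,1→9 14:w→16,m→17,1→7 15:w→17,m→9,1→7 16:w→16,m→18,1→9 17:w→18,m→9,1→7 18:w→18,m→9,1→9 (ε-aug+det+¬).
'1m': N↓-sim [30, 10, 2] end={s13,s7} ∉↓L; 2/2 single-dels accept.
'm11': N↓-sim [30, 22, 4, 1] end={s13} — reject; 3/3 single-dels accept.
'1ww': run [30, 10, 8, 4] end={s1,s13,s30,s36} ∉↓L; 3/3 single-dels accept.
'11w': N↓-sim [30, 10, 6, 4] end={s1,s13,s30,s36} rej; 3/3 single-dels accept.
'mwmm': run [30, 22, 19, 14, 2] end={s13,s7} rej; 4/4 deletions ∈↓L.
'wwmww1': N↓-sim [30, 28, 25, 15, 13, 7, 1] end={s13} rej; 6/6 deletions ∈↓L.
6 minimals (antichain).


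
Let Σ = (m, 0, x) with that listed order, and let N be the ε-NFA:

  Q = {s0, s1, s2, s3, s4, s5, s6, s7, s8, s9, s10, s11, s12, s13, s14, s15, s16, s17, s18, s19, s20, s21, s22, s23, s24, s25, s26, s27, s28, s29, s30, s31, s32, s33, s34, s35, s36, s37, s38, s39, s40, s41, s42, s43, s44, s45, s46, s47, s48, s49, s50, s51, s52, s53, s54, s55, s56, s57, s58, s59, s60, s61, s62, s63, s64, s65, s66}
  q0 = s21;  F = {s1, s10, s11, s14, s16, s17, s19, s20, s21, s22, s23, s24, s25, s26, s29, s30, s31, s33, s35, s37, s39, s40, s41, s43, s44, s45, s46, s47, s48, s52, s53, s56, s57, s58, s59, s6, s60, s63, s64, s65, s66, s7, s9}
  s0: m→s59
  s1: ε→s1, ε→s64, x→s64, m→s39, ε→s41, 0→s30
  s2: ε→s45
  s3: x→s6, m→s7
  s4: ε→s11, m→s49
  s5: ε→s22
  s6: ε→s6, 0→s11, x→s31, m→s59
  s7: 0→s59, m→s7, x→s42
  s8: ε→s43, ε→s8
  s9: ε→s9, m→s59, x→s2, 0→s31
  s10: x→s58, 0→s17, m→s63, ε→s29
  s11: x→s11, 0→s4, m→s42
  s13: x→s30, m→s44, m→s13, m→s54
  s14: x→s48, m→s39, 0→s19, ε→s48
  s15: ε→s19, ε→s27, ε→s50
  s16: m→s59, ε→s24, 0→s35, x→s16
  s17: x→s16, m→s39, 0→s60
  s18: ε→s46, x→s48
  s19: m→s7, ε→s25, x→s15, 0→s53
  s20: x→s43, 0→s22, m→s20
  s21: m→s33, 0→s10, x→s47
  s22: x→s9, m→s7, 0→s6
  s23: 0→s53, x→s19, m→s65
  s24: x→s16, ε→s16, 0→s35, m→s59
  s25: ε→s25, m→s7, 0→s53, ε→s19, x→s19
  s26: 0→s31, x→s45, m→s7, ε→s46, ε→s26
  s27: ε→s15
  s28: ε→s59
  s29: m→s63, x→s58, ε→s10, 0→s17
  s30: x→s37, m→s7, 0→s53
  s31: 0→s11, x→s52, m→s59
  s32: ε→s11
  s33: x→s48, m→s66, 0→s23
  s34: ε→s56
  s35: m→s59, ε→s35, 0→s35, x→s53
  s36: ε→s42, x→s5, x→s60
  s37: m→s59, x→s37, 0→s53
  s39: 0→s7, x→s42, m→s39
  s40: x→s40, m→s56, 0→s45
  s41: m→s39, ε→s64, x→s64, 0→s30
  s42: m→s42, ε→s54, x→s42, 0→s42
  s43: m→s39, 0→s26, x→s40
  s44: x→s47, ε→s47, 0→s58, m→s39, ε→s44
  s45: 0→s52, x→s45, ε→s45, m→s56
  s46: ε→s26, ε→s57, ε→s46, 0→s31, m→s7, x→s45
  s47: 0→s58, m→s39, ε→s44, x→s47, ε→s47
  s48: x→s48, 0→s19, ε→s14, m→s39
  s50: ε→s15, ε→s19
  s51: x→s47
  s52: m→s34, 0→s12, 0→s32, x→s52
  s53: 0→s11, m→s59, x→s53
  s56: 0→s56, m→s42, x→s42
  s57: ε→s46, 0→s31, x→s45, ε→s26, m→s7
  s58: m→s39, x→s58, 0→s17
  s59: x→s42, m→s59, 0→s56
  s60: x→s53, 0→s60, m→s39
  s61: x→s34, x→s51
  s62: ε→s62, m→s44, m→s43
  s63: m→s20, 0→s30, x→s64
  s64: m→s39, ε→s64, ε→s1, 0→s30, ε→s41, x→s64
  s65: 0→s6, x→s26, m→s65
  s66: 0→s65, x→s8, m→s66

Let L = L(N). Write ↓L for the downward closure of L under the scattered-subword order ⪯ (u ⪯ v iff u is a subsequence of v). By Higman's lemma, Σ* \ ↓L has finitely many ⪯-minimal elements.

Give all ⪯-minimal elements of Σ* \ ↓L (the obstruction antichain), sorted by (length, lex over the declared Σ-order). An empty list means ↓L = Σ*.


Antichain: [xmx, 00mx, m000m, mmxxmm, 000x0m, 00xm0m].

|Q|=67, |F|=43, |δ|=198 (49 ε).
min D↑ (35 st, q0=0, F={21}): 0:m→1,0→2,x→3 1:m→4,0→5,x→6 2:m→7,0→8,x→9 3:m→10,0→9,x→3 4:m→4,0→11,x→12 5:m→11,0→13,x→14 6:m→10,0→14,x→6 7:m→15,0→16,x→17 8:m→10,0→18,x→19 9:m→10,0→8,x→9 10:m→10,0→20,x→21 11:m→11,0→22,x→23 12:m→10,0→23,x→24 13:m→25,0→26,x→13 14:m→20,0→13,x→14 15:m→15,0→27,x→12 16:m→20,0→13,x→28 17:m→10,0→16,x→17 18:m→10,0→18,x→13 19:m→25,0→29,x→19 20:m→20,0→25,x→21 21:m→21,0→21,x→21 22:m→25,0→26,x→30 23:m→20,0→30,x→31 24:m→32,0→31,x→24 25:m→25,0→32,x→21 26:m→21,0→26,x→26 27:m→20,0→22,x→33 28:m→25,0→13,x→28 29:m→25,0→29,x→13 30:m→25,0→26,x→34 31:m→32,0→34,x→31 32:m→21,0→32,x→21 33:m→25,0→30,x→31 34:m→32,0→26,x→34 (ε-aug+det+¬).
'xmx': N↓-sim [55, 44, 8, 2] end={s42,s54} — reject; 3/3 del acc.
'00mx': |S_i|=[55, 47, 30, 8, 2] end={s42,s54} — reject; 4/4 deletions ∈↓L.
'm000m': run [55, 44, 31, 14, 8, 3] end={s42,s49,s54} ∉↓L; 5/5 del acc.
'mmxxmm': run [55, 44, 28, 23, 13, 5, 2] end={s42,s54} rej; 6/6 single-dels accept.
'000x0m': N↓-sim [55, 47, 30, 18, 13, 8, 3] end={s42,s49,s54} rej; 6/6 deletions ∈↓L.
'00xm0m': run [55, 47, 30, 20, 6, 3, 2] end={s42,s54} — reject; 6/6 deletions ∈↓L.
6 obstructions.


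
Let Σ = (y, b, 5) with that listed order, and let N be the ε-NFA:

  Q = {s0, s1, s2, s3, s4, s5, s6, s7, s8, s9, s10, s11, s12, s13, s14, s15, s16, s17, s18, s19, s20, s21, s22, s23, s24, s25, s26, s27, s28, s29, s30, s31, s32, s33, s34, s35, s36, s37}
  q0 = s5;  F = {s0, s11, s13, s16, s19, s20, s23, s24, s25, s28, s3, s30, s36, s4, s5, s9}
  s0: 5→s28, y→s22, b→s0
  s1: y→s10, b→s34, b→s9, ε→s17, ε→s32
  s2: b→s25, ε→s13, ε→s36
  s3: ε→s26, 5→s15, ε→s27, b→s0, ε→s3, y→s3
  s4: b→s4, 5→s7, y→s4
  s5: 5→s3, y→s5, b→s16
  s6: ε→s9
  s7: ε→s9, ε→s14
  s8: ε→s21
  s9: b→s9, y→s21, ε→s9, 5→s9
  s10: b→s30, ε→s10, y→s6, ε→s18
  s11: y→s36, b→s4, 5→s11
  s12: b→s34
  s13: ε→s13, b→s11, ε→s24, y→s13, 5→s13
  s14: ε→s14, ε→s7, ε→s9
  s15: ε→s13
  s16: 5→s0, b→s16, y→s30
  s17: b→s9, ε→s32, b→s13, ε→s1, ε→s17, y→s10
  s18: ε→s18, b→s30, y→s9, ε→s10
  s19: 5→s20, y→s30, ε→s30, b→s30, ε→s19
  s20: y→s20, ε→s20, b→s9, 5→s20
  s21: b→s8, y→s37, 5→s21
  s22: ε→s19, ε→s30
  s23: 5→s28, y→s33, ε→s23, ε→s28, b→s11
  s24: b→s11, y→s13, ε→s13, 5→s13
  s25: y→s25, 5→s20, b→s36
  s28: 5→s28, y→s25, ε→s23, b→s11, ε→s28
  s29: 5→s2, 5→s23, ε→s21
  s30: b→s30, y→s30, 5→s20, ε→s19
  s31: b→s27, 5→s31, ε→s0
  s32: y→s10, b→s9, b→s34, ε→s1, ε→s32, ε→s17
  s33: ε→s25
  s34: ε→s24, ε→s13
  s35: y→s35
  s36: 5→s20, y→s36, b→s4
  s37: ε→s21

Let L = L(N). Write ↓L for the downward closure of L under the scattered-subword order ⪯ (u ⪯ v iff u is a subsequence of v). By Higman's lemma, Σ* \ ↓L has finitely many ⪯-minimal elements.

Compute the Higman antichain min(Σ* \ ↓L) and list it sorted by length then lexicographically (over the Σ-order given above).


|Q|=38, |F|=16, |δ|=116 (45 ε).
min D↑ (14 st, q0=0, F={13}): 0:y→0,b→1,5→2 1:y→3,b→1,5→4 2:y→2,b→4,5→5 3:y→3,b→3,5→6 4:y→3,b→4,5→7 5:y→5,b→8,5→5 6:y→6,b→9,5→6 7:y→10,b→8,5→7 8:y→11,b→12,5→8 9:y→13,b→9,5→9 10:y→10,b→11,5→6 11:y→11,b→12,5→6 12:y→12,b→12,5→9 13:y→13,b→13,5→13 (ε-aug+det+¬).
'by5by': run [26, 19, 14, 7, 4, 3] end={s21,s37,s8} ∉↓L; 5/5 deletions ∈↓L.
'55bb5y': |S_i|=[26, 24, 17, 10, 7, 6, 3] end={s21,s37,s8} rej; 6/6 single-dels accept.
2 obstructions.

min(Σ*\↓L) = [by5by, 55bb5y].


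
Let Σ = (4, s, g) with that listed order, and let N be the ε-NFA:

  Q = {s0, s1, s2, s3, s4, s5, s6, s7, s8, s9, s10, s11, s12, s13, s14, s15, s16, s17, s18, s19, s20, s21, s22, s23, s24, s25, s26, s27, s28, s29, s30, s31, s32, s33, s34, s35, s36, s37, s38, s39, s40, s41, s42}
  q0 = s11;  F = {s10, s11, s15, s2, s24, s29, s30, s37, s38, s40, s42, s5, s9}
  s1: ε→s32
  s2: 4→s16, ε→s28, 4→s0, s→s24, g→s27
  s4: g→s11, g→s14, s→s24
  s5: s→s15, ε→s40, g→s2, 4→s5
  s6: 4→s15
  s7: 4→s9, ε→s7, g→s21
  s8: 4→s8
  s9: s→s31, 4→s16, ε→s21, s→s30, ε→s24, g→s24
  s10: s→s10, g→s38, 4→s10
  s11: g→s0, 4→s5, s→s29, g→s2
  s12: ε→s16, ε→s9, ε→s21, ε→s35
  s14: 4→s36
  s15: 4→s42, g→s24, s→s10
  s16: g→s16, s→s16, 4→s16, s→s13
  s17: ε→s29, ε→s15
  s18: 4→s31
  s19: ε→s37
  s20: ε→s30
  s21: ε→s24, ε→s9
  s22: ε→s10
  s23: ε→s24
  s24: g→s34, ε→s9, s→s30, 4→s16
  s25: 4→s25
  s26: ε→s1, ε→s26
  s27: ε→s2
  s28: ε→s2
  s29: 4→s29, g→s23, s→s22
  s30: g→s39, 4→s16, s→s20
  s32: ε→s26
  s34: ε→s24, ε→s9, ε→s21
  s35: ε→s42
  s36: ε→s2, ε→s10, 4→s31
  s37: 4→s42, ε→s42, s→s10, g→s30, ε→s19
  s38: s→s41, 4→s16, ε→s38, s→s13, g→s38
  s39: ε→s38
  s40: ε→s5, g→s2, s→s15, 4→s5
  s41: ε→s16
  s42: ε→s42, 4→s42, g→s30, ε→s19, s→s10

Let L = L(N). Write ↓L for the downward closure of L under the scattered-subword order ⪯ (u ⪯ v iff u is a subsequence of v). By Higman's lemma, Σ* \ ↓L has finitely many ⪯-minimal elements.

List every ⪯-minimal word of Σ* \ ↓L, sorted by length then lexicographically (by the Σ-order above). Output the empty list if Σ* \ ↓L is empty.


Antichain: [g4, ssgs, 4s4ggs].

|Q|=43, |F|=13, |δ|=96 (38 ε).
min D↑ (11 st, q0=0, F={7}): 0:4→1,s→2,g→3 1:4→1,s→4,g→3 2:4→2,s→5,g→6 3:4→7,s→6,g→3 4:4→8,s→5,g→6 5:4→5,s→5,g→9 6:4→7,s→10,g→6 7:4→7,s→7,g→7 8:4→8,s→5,g→10 9:4→7,s→7,g→9 10:4→7,s→10,g→9 (ε-aug+det+¬).
'g4': N↓-sim [27, 17, 3] end={s0,s13,s16} rej; 2/2 deletions ∈↓L.
'ssgs': |S_i|=[27, 20, 10, 5, 3] end={s13,s16,s41} — reject; 4/4 del acc.
'4s4ggs': |S_i|=[27, 26, 18, 11, 7, 5, 3] end={s13,s16,s41} rej; 6/6 single-dels accept.
3 minimals (antichain).


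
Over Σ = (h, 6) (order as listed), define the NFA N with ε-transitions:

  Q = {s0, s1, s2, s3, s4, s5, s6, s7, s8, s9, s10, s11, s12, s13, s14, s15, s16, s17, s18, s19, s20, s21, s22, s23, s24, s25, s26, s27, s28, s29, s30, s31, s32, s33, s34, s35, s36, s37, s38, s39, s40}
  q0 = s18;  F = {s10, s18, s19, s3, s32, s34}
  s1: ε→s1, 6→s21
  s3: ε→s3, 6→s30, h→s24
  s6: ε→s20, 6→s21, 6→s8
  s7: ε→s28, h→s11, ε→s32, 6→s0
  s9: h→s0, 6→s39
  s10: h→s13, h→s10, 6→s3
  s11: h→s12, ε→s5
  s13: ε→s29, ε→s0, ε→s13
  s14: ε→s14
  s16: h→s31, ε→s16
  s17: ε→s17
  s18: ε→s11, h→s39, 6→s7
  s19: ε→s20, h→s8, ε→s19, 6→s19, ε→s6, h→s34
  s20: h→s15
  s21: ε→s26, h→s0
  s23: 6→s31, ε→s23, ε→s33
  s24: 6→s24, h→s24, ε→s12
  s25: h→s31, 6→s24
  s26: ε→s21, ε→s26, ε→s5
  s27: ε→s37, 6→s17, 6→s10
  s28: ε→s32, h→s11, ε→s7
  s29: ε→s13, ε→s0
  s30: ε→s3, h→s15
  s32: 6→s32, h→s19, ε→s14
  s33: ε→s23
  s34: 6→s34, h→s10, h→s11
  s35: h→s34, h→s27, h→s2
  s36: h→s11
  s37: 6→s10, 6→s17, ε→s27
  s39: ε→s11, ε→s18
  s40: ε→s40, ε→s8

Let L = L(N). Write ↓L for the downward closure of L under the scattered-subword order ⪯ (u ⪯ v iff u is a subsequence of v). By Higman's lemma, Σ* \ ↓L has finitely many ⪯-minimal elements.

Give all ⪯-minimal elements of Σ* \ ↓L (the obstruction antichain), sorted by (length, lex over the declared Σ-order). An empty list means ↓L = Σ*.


|Q|=41, |F|=6, |δ|=77 (36 ε).
min D↑ (7 st, q0=0, F={6}): 0:h→0,6→1 1:h→2,6→1 2:h→3,6→2 3:h→4,6→3 4:h→4,6→5 5:h→6,6→5 6:h→6,6→6 (ε-aug+det+¬).
'6hhh6h': |S_i|=[24, 22, 18, 13, 11, 5, 3] end={s12,s15,s24} — reject; 6/6 deletions ∈↓L.
1 obstructions.

A = [6hhh6h].


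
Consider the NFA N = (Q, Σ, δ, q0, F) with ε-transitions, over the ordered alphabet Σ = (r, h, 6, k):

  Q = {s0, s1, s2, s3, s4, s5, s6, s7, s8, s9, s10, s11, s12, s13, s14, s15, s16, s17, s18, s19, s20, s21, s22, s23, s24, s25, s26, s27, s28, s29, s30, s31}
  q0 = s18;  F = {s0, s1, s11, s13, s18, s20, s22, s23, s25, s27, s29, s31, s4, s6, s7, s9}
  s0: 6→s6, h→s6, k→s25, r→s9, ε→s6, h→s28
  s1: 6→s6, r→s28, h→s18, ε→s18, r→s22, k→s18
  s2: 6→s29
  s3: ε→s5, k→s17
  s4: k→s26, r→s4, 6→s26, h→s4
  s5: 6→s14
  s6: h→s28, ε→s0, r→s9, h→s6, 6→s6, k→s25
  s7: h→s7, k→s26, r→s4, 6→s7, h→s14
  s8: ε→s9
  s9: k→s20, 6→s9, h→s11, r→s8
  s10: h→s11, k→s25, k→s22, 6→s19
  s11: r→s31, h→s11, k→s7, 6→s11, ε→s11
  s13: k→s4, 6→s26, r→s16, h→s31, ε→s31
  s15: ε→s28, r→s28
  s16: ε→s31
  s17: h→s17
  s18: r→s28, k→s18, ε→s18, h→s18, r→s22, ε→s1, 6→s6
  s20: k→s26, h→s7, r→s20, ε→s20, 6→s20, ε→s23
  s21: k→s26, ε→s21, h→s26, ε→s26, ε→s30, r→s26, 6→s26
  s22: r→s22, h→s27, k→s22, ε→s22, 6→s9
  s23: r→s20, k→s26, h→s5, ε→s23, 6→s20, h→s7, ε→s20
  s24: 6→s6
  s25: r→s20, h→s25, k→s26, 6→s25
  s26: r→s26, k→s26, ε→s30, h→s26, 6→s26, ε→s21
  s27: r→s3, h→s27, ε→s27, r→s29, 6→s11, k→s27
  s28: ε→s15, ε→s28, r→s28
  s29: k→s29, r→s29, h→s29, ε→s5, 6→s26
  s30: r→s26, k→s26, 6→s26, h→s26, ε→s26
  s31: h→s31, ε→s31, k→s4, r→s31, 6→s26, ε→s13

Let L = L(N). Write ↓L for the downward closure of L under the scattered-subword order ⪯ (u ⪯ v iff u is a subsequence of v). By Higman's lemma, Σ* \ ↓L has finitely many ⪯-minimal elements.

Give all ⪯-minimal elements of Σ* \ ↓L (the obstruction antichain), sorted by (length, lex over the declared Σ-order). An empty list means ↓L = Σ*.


min(Σ*\↓L) = [6kk, rhr6].

|Q|=32, |F|=16, |δ|=122 (28 ε).
min D↑ (13 st, q0=0, F={9}): 0:r→1,h→0,6→2,k→0 1:r→1,h→3,6→4,k→1 2:r→4,h→2,6→2,k→5 3:r→6,h→3,6→7,k→3 4:r→4,h→7,6→4,k→8 5:r→8,h→5,6→5,k→9 6:r→6,h→6,6→9,k→6 7:r→10,h→7,6→7,k→11 8:r→8,h→11,6→8,k→9 9:r→9,h→9,6→9,k→9 10:r→10,h→10,6→9,k→12 11:r→12,h→11,6→11,k→9 12:r→12,h→12,6→9,k→9 [Hopcroft].
'6kk': run [27, 20, 10, 3] end={s21,s26,s30} — reject; 3/3 single-dels accept.
'rhr6': |S_i|=[27, 22, 15, 12, 4] end={s14,s21,s26,s30} — reject; 4/4 single-dels accept.
2 minimals (antichain).


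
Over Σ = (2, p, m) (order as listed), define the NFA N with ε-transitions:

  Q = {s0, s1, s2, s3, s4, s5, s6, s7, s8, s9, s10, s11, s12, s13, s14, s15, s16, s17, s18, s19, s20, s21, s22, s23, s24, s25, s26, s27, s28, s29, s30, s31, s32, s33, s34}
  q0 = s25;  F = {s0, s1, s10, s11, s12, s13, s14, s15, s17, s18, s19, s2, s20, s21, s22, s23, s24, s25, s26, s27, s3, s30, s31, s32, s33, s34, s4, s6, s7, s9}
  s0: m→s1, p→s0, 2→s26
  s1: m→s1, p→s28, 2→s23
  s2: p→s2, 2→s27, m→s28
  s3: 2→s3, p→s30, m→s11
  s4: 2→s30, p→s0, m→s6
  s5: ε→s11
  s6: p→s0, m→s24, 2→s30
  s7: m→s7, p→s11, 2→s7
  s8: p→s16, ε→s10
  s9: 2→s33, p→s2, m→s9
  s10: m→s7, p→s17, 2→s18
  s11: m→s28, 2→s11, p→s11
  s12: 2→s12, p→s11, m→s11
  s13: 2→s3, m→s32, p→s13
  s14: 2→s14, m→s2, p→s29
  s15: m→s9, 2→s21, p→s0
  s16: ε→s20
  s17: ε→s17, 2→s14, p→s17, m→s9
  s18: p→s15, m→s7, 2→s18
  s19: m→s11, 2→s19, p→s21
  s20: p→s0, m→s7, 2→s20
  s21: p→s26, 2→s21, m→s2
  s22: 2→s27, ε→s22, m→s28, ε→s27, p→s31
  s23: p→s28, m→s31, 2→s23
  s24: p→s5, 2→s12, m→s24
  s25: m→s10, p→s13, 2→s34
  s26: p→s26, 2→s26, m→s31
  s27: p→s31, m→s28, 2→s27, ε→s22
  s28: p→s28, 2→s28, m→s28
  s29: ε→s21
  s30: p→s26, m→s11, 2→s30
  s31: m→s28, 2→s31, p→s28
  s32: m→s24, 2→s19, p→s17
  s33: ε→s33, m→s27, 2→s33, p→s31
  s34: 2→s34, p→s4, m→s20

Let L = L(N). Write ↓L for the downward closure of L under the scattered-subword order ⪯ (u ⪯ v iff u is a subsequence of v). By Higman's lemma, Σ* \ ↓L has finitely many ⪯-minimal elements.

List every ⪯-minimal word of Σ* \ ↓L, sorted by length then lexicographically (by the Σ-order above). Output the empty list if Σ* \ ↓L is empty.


|Q|=35, |F|=30, |δ|=103 (9 ε).
min D↑ (30 st, q0=0, F={22}): 0:2→1,p→2,m→3 1:2→1,p→4,m→5 2:2→6,p→2,m→7 3:2→8,p→9,m→10 4:2→11,p→12,m→13 5:2→5,p→12,m→10 6:2→6,p→11,m→14 7:2→15,p→9,m→16 8:2→8,p→17,m→10 9:2→18,p→9,m→19 10:2→10,p→14,m→10 11:2→11,p→20,m→14 12:2→20,p→12,m→21 13:2→11,p→12,m→16 14:2→14,p→14,m→22 15:2→15,p→23,m→14 16:2→24,p→14,m→16 17:2→23,p→12,m→19 18:2→18,p→23,m→25 19:2→26,p→25,m→19 20:2→20,p→20,m→27 21:2→28,p→22,m→21 22:2→22,p→22,m→22 23:2→23,p→20,m→25 24:2→24,p→14,m→14 25:2→29,p→25,m→22 26:2→26,p→27,m→29 27:2→27,p→22,m→22 28:2→28,p→22,m→27 29:2→29,p→27,m→22 [Hopcroft].
'p2mm': |S_i|=[33, 27, 16, 6, 1] end={s28} ∉↓L; 4/4 deletions ∈↓L.
'mmpm': N↓-sim [33, 28, 14, 7, 1] end={s28} rej; 4/4 single-dels accept.
'2ppmp': N↓-sim [33, 28, 21, 11, 4, 1] end={s28} ∉↓L; 5/5 del acc.
'2mpmp': run [33, 28, 19, 11, 4, 1] end={s28} — reject; 5/5 del acc.
'mpm2pp': N↓-sim [33, 28, 18, 9, 6, 2, 1] end={s28} — reject; 6/6 del acc.
5 words, ⪯-incomp.

min(Σ*\↓L) = [p2mm, mmpm, 2ppmp, 2mpmp, mpm2pp].


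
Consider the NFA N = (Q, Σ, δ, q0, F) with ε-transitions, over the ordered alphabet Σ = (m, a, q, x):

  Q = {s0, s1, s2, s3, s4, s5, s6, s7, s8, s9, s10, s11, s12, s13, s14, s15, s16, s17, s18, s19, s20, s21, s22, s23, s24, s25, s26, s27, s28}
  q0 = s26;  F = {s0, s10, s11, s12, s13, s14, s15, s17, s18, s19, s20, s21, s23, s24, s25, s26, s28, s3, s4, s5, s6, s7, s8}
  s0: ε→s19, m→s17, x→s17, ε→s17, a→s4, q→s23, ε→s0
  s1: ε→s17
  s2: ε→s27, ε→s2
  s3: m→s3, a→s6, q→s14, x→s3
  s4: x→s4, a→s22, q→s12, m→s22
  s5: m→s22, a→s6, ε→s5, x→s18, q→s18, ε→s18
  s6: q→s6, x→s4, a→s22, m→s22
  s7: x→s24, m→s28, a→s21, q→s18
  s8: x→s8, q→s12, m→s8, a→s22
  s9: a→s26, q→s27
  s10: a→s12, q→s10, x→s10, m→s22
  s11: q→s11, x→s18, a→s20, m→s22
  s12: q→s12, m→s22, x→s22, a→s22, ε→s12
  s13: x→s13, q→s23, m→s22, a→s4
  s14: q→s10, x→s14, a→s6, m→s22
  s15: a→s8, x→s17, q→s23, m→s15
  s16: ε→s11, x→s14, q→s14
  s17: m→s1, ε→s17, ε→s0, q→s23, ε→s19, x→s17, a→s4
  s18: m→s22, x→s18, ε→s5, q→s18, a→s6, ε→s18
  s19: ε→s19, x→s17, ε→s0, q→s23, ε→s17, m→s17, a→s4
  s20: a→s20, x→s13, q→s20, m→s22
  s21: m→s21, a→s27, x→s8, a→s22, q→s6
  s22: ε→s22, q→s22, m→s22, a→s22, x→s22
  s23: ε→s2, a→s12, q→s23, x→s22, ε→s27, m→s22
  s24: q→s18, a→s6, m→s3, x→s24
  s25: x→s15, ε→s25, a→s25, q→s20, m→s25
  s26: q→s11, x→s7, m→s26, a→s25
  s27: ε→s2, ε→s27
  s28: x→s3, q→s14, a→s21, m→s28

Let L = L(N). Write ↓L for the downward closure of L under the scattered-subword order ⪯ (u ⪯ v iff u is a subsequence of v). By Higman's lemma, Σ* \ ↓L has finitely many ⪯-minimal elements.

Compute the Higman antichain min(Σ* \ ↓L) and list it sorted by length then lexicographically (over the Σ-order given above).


|Q|=29, |F|=23, |δ|=125 (24 ε).
min D↑ (21 st, q0=0, F={6}): 0:m→0,a→1,q→2,x→3 1:m→1,a→1,q→4,x→5 2:m→6,a→4,q→2,x→7 3:m→8,a→9,q→7,x→10 4:m→6,a→4,q→4,x→11 5:m→5,a→12,q→13,x→14 6:m→6,a→6,q→6,x→6 7:m→6,a→15,q→7,x→7 8:m→8,a→9,q→16,x→17 9:m→9,a→6,q→15,x→12 10:m→17,a→15,q→7,x→10 11:m→6,a→18,q→13,x→11 12:m→12,a→6,q→19,x→12 13:m→6,a→19,q→13,x→6 14:m→14,a→18,q→13,x→14 15:m→6,a→6,q→15,x→18 16:m→6,a→15,q→20,x→16 17:m→17,a→15,q→16,x→17 18:m→6,a→6,q→19,x→18 19:m→6,a→6,q→19,x→6 20:m→6,a→19,q→20,x→20.
'qm': N↓-sim [27, 14, 1] end={s22} ∉↓L; 2/2 single-dels accept.
'xaa': run [27, 23, 8, 3] end={s2,s22,s27} rej; 3/3 single-dels accept.
'axqx': |S_i|=[27, 17, 13, 5, 1] end={s22} rej; 4/4 del acc.
'xxam': N↓-sim [27, 23, 19, 4, 1] end={s22} — reject; 4/4 del acc.
'xmqqax': |S_i|=[27, 23, 18, 9, 8, 2, 1] end={s22} ∉↓L; 6/6 deletions ∈↓L.
5 minimals (antichain).

Antichain: [qm, xaa, axqx, xxam, xmqqax].


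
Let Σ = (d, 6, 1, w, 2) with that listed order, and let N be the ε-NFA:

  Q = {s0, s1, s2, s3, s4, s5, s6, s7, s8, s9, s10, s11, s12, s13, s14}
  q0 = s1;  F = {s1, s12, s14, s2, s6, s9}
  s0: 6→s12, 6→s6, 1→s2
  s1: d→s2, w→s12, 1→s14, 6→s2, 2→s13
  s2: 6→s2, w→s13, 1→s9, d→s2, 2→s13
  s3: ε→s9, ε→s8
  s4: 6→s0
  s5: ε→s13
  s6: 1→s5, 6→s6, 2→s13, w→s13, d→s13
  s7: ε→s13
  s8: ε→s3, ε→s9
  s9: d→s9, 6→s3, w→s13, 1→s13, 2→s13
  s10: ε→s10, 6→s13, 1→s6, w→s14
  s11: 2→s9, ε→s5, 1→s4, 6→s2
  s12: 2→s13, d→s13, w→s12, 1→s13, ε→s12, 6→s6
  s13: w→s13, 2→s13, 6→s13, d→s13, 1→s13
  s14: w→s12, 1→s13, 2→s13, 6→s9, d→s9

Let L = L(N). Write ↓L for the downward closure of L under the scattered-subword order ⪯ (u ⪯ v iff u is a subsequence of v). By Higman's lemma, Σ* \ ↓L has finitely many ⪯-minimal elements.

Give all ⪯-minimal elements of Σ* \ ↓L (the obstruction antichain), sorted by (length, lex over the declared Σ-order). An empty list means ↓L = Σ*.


|Q|=15, |F|=6, |δ|=54 (9 ε).
min D↑ (7 st, q0=0, F={4}): 0:d→1,6→1,1→2,w→3,2→4 1:d→1,6→1,1→5,w→4,2→4 2:d→5,6→5,1→4,w→3,2→4 3:d→4,6→6,1→4,w→3,2→4 4:d→4,6→4,1→4,w→4,2→4 5:d→5,6→5,1→4,w→4,2→4 6:d→4,6→6,1→4,w→4,2→4 [Hopcroft].
'2': |S_i|=[10, 1] end={s13} rej; 1/1 single-dels accept.
'dw': |S_i|=[10, 5, 1] end={s13} — reject; 2/2 deletions ∈↓L.
'6w': run [10, 7, 1] end={s13} — reject; 2/2 single-dels accept.
'11': |S_i|=[10, 8, 2] end={s13,s5} rej; 2/2 del acc.
'wd': run [10, 4, 1] end={s13} rej; 2/2 del acc.
'w1': N↓-sim [10, 4, 2] end={s13,s5} ∉↓L; 2/2 del acc.
6 minimals (antichain).

Antichain: [2, dw, 6w, 11, wd, w1].


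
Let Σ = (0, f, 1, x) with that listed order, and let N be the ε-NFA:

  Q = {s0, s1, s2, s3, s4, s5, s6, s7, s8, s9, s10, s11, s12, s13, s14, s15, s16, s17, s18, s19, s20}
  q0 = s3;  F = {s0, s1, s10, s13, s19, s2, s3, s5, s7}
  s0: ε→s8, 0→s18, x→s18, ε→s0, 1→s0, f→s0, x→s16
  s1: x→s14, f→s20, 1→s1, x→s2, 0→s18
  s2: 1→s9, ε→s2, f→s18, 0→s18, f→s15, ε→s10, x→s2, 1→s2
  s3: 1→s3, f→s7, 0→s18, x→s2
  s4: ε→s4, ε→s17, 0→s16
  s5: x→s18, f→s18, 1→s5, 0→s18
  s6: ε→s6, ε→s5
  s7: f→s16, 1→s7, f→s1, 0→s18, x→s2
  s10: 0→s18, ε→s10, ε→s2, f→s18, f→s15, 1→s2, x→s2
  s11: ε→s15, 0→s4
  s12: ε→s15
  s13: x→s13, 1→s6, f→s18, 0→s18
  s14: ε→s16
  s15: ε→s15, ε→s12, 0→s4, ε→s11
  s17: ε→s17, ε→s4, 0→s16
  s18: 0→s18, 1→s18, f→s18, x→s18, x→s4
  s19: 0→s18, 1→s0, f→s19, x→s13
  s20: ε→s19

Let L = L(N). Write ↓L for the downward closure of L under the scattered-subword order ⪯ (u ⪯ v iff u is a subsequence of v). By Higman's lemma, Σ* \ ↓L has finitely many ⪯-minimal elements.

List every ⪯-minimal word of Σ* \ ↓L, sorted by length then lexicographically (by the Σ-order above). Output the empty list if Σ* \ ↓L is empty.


min(Σ*\↓L) = [0, xf, fff1x].

|Q|=21, |F|=9, |δ|=70 (19 ε).
min D↑ (9 st, q0=0, F={1}): 0:0→1,f→2,1→0,x→3 1:0→1,f→1,1→1,x→1 2:0→1,f→4,1→2,x→3 3:0→1,f→1,1→3,x→3 4:0→1,f→5,1→4,x→3 5:0→1,f→5,1→6,x→7 6:0→1,f→6,1→6,x→1 7:0→1,f→1,1→8,x→7 8:0→1,f→1,1→8,x→1 (ε-aug+det+¬).
'0': N↓-sim [21, 4] end={s16,s17,s18,s4} — reject; 1/1 single-dels accept.
'xf': run [21, 14, 7] end={s11,s12,s15,s16,s17,s18,s4} — reject; 2/2 single-dels accept.
'fff1x': |S_i|=[21, 20, 19, 14, 8, 4] end={s16,s17,s18,s4} — reject; 5/5 single-dels accept.
3 obstructions.


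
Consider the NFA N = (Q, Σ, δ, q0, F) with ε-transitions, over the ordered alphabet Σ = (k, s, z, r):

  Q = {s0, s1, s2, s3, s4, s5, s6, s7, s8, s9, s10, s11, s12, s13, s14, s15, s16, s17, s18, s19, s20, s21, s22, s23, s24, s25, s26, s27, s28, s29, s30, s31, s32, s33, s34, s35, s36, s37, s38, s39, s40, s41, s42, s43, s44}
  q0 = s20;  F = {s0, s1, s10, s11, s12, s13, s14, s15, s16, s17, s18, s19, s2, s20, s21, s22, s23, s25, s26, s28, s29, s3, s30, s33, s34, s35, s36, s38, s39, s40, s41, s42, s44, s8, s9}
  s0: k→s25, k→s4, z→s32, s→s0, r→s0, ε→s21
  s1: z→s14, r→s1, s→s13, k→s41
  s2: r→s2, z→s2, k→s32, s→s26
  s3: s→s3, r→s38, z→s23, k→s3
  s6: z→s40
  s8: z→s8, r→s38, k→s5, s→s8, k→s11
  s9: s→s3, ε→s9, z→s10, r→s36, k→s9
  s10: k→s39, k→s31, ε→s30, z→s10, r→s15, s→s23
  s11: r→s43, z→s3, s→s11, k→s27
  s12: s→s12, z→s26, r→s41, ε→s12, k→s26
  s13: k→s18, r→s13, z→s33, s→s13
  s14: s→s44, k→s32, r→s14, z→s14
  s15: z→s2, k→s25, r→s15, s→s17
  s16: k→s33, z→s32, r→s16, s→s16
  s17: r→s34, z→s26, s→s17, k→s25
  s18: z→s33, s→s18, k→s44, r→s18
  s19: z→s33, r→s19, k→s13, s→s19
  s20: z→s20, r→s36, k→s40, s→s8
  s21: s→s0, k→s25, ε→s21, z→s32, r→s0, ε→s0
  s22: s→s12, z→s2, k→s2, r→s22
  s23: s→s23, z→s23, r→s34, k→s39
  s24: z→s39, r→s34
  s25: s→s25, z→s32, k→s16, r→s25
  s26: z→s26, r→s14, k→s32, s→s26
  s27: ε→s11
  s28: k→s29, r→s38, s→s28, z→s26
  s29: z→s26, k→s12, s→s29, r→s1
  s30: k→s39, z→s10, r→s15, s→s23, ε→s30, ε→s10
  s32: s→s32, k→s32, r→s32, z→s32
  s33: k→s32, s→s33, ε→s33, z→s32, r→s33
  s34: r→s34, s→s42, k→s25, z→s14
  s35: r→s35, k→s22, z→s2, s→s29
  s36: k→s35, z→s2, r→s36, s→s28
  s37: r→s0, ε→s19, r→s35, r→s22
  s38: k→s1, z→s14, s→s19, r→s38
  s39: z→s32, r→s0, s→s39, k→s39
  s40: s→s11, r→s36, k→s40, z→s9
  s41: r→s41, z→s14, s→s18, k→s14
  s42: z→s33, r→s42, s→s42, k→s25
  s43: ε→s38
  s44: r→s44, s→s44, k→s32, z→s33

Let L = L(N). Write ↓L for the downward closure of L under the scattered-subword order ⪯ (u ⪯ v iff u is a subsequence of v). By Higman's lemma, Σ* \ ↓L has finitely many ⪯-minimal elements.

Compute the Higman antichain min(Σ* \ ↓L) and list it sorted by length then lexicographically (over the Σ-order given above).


|Q|=45, |F|=35, |δ|=165 (12 ε).
min D↑ (34 st, q0=0, F={18}): 0:k→1,s→2,z→0,r→3 1:k→1,s→4,z→5,r→3 2:k→4,s→2,z→2,r→6 3:k→7,s→8,z→9,r→3 4:k→4,s→4,z→10,r→6 5:k→5,s→10,z→11,r→3 6:k→12,s→13,z→14,r→6 7:k→15,s→16,z→9,r→7 8:k→16,s→8,z→17,r→6 9:k→18,s→17,z→9,r→9 10:k→10,s→10,z→19,r→6 11:k→20,s→19,z→11,r→21 12:k→22,s→23,z→14,r→12 13:k→23,s→13,z→24,r→13 14:k→18,s→25,z→14,r→14 15:k→9,s→26,z→9,r→15 16:k→26,s→16,z→17,r→12 17:k→18,s→17,z→17,r→14 18:k→18,s→18,z→18,r→18 19:k→20,s→19,z→19,r→27 20:k→20,s→20,z→18,r→28 21:k→29,s→30,z→9,r→21 22:k→14,s→31,z→14,r→22 23:k→31,s→23,z→24,r→23 24:k→18,s→24,z→18,r→24 25:k→18,s→25,z→24,r→25 26:k→17,s→26,z→17,r→22 27:k→29,s→32,z→14,r→27 28:k→29,s→28,z→18,r→28 29:k→33,s→29,z→18,r→29 30:k→29,s→30,z→17,r→27 31:k→25,s→31,z→24,r→31 32:k→29,s→32,z→24,r→32 33:k→24,s→33,z→18,r→33 [Hopcroft].
'rzk': run [41, 28, 6, 1] end={s32} rej; 3/3 del acc.
'kzzkz': run [41, 39, 34, 20, 9, 1] end={s32} — reject; 5/5 del acc.
'srszz': |S_i|=[41, 30, 18, 12, 2, 1] end={s32} — reject; 5/5 deletions ∈↓L.
'rkkkk': run [41, 28, 17, 11, 6, 1] end={s32} — reject; 5/5 single-dels accept.
4 minimals (antichain).

Antichain: [rzk, kzzkz, srszz, rkkkk].


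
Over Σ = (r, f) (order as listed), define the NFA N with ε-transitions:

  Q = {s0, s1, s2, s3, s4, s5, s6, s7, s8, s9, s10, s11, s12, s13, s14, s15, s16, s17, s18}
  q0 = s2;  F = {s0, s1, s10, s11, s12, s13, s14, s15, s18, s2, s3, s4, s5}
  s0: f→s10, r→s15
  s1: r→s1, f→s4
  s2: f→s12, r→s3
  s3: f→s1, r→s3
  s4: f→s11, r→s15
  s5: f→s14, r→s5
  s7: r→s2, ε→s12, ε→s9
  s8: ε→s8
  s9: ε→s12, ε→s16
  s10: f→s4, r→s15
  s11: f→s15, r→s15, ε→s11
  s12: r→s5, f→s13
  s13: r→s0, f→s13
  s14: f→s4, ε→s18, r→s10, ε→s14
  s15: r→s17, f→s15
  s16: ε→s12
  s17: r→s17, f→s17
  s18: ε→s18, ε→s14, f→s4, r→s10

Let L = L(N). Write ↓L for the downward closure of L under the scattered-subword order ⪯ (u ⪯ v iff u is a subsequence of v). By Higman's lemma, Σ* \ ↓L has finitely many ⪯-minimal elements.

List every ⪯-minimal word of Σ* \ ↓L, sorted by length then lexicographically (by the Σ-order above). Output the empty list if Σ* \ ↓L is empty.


A = [rffrr, ffrrr, rffffr].

|Q|=19, |F|=13, |δ|=40 (11 ε).
min D↑ (13 st, q0=0, F={12}): 0:r→1,f→2 1:r→1,f→3 2:r→4,f→5 3:r→3,f→6 4:r→4,f→7 5:r→8,f→5 6:r→9,f→10 7:r→11,f→6 8:r→9,f→11 9:r→12,f→9 10:r→9,f→9 11:r→9,f→6 12:r→12,f→12.
'rffrr': N↓-sim [14, 11, 8, 4, 2, 1] end={s17} — reject; 5/5 deletions ∈↓L.
'ffrrr': N↓-sim [14, 12, 9, 6, 2, 1] end={s17} — reject; 5/5 deletions ∈↓L.
'rffffr': run [14, 11, 8, 4, 3, 2, 1] end={s17} — reject; 6/6 single-dels accept.
3 words, ⪯-incomp.


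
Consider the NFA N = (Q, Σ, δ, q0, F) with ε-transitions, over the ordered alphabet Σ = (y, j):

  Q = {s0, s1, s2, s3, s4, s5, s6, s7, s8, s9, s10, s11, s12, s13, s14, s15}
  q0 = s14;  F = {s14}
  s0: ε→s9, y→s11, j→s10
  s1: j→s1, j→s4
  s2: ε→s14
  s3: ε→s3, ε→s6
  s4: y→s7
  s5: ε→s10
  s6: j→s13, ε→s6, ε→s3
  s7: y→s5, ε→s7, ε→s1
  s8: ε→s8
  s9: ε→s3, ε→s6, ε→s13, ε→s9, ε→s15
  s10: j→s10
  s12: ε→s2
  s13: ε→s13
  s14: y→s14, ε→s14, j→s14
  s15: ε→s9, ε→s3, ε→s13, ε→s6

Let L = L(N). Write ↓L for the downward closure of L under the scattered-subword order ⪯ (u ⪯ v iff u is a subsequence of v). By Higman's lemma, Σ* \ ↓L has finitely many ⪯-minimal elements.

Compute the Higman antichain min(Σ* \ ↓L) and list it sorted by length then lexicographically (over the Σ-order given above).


A = [].

|Q|=16, |F|=1, |δ|=32 (22 ε).
min D↑ (1 st, q0=0, F={}): 0:y→0,j→0 [Hopcroft].
L(D↑) = ∅; no obstructions.


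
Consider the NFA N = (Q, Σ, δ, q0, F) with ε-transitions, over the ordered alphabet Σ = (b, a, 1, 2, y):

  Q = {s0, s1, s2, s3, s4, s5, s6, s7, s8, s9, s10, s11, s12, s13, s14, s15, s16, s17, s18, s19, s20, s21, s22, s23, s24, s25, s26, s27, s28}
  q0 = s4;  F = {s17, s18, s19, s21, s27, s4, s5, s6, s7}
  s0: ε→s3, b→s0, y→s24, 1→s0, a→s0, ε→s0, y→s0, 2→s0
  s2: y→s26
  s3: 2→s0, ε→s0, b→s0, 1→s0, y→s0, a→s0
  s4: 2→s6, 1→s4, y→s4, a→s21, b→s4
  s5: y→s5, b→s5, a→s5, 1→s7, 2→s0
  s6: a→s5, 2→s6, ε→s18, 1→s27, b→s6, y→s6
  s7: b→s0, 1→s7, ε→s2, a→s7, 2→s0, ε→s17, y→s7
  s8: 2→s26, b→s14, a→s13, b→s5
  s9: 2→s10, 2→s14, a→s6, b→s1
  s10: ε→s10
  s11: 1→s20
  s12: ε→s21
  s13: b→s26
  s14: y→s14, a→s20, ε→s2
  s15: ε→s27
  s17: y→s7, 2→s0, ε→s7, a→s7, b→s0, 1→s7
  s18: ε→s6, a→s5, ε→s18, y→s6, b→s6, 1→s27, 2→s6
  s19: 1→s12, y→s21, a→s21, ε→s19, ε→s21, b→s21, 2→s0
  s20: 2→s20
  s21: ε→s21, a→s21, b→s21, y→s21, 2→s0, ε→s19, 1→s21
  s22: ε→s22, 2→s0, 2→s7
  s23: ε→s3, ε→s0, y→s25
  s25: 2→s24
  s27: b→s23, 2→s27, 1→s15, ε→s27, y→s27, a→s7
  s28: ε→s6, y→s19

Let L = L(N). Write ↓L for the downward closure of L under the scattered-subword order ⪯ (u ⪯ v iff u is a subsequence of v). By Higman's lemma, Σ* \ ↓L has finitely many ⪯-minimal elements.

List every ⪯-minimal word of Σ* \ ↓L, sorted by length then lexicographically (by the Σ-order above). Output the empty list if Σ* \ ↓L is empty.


|Q|=29, |F|=9, |δ|=97 (22 ε).
min D↑ (7 st, q0=0, F={3}): 0:b→0,a→1,1→0,2→2,y→0 1:b→1,a→1,1→1,2→3,y→1 2:b→2,a→4,1→5,2→2,y→2 3:b→3,a→3,1→3,2→3,y→3 4:b→4,a→4,1→6,2→3,y→4 5:b→3,a→6,1→5,2→5,y→5 6:b→3,a→6,1→6,2→3,y→6.
'a2': run [18, 11, 3] end={s0,s24,s3} ∉↓L; 2/2 deletions ∈↓L.
'21b': |S_i|=[18, 14, 11, 5] end={s0,s23,s24,s25,s3} — reject; 3/3 single-dels accept.
2 words, ⪯-incomp.

A = [a2, 21b].


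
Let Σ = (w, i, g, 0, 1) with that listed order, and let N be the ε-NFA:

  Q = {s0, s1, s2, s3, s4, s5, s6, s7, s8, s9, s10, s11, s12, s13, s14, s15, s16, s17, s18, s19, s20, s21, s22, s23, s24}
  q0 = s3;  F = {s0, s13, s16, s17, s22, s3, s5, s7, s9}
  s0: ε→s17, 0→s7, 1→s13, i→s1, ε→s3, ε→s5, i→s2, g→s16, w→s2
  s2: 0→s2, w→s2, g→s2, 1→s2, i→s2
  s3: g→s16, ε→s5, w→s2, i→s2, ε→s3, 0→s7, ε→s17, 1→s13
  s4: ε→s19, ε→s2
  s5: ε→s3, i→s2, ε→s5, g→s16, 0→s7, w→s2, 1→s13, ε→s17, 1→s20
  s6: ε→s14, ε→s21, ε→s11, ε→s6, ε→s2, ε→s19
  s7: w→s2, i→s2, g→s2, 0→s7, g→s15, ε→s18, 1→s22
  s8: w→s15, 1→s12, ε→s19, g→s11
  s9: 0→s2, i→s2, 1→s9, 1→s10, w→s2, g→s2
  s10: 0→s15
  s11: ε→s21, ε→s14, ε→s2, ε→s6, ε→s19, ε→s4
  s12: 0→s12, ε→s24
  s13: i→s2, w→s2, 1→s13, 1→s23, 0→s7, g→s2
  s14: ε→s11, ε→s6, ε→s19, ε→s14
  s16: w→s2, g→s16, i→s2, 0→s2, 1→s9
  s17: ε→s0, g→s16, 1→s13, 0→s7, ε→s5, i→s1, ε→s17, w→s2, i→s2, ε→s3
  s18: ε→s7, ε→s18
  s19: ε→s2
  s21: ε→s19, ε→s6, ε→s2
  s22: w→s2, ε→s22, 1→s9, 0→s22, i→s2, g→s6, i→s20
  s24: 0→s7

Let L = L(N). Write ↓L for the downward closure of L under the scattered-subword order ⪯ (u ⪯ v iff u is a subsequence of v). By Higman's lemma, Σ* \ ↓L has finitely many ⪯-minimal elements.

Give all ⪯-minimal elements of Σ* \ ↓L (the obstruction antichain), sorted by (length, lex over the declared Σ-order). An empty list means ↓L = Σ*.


|Q|=25, |F|=9, |δ|=104 (41 ε).
min D↑ (7 st, q0=0, F={1}): 0:w→1,i→1,g→2,0→3,1→4 1:w→1,i→1,g→1,0→1,1→1 2:w→1,i→1,g→2,0→1,1→5 3:w→1,i→1,g→1,0→3,1→6 4:w→1,i→1,g→1,0→3,1→4 5:w→1,i→1,g→1,0→1,1→5 6:w→1,i→1,g→1,0→6,1→5 [Hopcroft].
'w': N↓-sim [22, 1] end={s2} — reject; 1/1 deletions ∈↓L.
'i': N↓-sim [22, 3] end={s1,s2,s20} rej; 1/1 del acc.
'g0': N↓-sim [22, 11, 2] end={s15,s2} — reject; 2/2 del acc.
'0g': run [22, 14, 8] end={s11,s14,s15,s19,s2,s21,s4,s6} — reject; 2/2 del acc.
'1g': run [22, 16, 8] end={s11,s14,s15,s19,s2,s21,s4,s6} rej; 2/2 single-dels accept.
'0110': |S_i|=[22, 14, 12, 4, 2] end={s15,s2} — reject; 4/4 del acc.
6 minimals (antichain).

Antichain: [w, i, g0, 0g, 1g, 0110].


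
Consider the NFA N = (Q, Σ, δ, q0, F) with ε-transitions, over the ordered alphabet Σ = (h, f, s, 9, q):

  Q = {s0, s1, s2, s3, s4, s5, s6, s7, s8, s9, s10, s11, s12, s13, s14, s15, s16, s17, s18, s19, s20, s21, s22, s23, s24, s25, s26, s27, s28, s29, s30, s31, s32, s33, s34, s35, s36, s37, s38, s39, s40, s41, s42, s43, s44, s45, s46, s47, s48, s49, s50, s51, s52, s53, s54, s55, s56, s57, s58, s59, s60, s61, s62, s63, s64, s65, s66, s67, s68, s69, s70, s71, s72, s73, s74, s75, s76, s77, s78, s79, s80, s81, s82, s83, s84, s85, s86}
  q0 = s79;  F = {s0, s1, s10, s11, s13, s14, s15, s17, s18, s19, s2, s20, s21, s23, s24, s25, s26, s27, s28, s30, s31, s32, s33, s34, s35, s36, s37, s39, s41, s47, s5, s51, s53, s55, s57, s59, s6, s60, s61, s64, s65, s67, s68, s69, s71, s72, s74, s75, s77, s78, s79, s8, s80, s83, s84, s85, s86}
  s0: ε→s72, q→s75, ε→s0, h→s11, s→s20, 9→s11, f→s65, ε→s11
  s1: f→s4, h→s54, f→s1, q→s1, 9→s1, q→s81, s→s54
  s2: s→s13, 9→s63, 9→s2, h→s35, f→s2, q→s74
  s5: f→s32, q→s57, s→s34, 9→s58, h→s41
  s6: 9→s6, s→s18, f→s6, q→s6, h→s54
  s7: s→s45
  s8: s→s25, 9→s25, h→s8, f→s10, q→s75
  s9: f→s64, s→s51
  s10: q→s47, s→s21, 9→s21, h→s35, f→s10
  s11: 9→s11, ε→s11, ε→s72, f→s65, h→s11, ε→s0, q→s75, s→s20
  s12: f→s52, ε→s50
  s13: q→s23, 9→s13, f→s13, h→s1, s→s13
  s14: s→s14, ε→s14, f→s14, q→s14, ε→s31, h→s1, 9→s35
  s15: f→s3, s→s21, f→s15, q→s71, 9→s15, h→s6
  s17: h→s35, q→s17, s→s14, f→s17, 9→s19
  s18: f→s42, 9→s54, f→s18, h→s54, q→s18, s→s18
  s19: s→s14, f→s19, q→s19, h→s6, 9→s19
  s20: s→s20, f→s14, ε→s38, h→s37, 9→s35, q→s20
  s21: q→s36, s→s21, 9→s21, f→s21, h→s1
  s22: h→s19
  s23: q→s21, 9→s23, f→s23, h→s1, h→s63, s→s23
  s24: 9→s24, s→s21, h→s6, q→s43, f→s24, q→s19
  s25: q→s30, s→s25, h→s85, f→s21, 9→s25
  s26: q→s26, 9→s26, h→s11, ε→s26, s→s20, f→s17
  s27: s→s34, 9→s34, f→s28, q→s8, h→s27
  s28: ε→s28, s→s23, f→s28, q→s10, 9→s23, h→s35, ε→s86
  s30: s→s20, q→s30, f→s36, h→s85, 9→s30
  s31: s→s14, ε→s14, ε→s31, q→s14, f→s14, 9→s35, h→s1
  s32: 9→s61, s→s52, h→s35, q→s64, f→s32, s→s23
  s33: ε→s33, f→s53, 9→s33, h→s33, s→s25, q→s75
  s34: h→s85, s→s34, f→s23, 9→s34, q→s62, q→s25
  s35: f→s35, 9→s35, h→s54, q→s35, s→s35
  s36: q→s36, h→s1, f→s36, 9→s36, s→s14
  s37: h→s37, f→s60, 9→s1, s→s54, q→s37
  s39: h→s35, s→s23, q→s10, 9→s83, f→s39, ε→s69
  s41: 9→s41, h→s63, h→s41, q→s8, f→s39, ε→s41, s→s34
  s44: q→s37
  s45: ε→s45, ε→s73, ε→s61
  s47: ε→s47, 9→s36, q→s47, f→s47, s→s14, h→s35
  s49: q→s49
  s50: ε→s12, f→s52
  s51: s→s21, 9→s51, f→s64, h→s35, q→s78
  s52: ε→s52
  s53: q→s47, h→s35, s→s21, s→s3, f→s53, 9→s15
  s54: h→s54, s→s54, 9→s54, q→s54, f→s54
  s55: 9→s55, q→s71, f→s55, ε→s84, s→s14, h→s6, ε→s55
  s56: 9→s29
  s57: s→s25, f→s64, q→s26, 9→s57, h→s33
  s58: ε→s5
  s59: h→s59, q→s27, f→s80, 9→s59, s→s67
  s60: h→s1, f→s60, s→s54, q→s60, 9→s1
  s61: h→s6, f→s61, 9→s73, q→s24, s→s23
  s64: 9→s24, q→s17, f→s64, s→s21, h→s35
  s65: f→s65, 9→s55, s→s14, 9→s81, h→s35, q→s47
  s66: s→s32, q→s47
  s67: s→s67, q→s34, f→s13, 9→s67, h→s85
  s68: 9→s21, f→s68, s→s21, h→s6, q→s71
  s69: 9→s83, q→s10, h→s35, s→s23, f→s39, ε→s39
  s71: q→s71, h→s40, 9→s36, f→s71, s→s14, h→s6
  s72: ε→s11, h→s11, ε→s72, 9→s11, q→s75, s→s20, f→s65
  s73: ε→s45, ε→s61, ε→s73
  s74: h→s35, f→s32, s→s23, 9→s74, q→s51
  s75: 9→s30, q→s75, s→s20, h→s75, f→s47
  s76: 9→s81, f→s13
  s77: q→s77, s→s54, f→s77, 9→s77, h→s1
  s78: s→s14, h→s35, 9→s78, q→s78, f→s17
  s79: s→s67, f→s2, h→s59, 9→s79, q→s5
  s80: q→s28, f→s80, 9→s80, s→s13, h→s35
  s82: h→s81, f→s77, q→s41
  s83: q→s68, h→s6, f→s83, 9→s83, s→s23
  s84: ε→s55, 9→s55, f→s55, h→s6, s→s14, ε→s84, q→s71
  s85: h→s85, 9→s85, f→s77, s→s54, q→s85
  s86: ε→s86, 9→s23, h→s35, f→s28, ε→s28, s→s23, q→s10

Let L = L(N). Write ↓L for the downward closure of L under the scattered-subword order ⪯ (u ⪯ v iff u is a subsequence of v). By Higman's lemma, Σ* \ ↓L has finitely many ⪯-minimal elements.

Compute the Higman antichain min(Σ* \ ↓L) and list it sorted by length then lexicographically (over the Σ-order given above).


|Q|=87, |F|=57, |δ|=356 (37 ε).
min D↑ (52 st, q0=0, F={17}): 0:h→1,f→2,s→3,9→0,q→4 1:h→1,f→5,s→3,9→1,q→6 2:h→7,f→2,s→8,9→2,q→9 3:h→10,f→8,s→3,9→3,q→11 4:h→12,f→13,s→11,9→4,q→14 5:h→7,f→5,s→8,9→5,q→15 6:h→6,f→15,s→11,9→11,q→16 7:h→17,f→7,s→7,9→7,q→7 8:h→18,f→8,s→8,9→8,q→19 9:h→7,f→13,s→19,9→9,q→20 10:h→10,f→21,s→17,9→10,q→10 11:h→10,f→19,s→11,9→11,q→22 12:h→12,f→23,s→11,9→12,q→16 13:h→7,f→13,s→19,9→24,q→25 14:h→26,f→25,s→22,9→14,q→27 15:h→7,f→15,s→19,9→19,q→28 16:h→16,f→28,s→22,9→22,q→29 17:h→17,f→17,s→17,9→17,q→17 18:h→17,f→18,s→17,9→18,q→18 19:h→18,f→19,s→19,9→19,q→30 20:h→7,f→25,s→30,9→20,q→31 21:h→18,f→21,s→17,9→21,q→21 22:h→10,f→30,s→22,9→22,q→32 23:h→7,f→23,s→19,9→33,q→28 24:h→34,f→24,s→19,9→24,q→35 25:h→7,f→25,s→30,9→35,q→36 26:h→26,f→37,s→22,9→26,q→29 27:h→38,f→36,s→39,9→27,q→27 28:h→7,f→28,s→30,9→30,q→40 29:h→29,f→40,s→39,9→32,q→29 30:h→18,f→30,s→30,9→30,q→41 31:h→7,f→36,s→42,9→31,q→31 32:h→10,f→41,s→39,9→32,q→32 33:h→34,f→33,s→19,9→33,q→43 34:h→17,f→34,s→44,9→34,q→34 35:h→34,f→35,s→30,9→35,q→45 36:h→7,f→36,s→42,9→45,q→36 37:h→7,f→37,s→30,9→46,q→40 38:h→38,f→47,s→39,9→38,q→29 39:h→48,f→42,s→39,9→7,q→39 40:h→7,f→40,s→42,9→41,q→40 41:h→18,f→41,s→42,9→41,q→41 42:h→18,f→42,s→42,9→7,q→42 43:h→34,f→43,s→30,9→30,q→49 44:h→17,f→44,s→44,9→17,q→44 45:h→34,f→45,s→42,9→45,q→45 46:h→34,f→46,s→30,9→46,q→49 47:h→7,f→47,s→42,9→50,q→40 48:h→48,f→51,s→17,9→18,q→48 49:h→34,f→49,s→42,9→41,q→49 50:h→34,f→50,s→42,9→50,q→49 51:h→18,f→51,s→17,9→18,q→51 [Hopcroft].
'fhh': run [71, 48, 10, 1] end={s54} rej; 3/3 single-dels accept.
'shs': run [71, 27, 9, 1] end={s54} ∉↓L; 3/3 single-dels accept.
'hq9hs': |S_i|=[71, 52, 34, 24, 9, 1] end={s54} — reject; 5/5 deletions ∈↓L.
'qf9hs9': run [71, 65, 42, 29, 9, 3, 1] end={s54} ∉↓L; 6/6 del acc.
'qqqs9h': N↓-sim [71, 65, 47, 33, 13, 5, 1] end={s54} ∉↓L; 6/6 single-dels accept.
5 obstructions.

A = [fhh, shs, hq9hs, qf9hs9, qqqs9h].
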